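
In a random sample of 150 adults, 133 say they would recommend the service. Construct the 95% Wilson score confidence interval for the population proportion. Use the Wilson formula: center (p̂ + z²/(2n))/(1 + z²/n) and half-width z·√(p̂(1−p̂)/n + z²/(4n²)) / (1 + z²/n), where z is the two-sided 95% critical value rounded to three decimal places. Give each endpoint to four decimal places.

p̂ = 133/150 = 0.88667; z = 1.960, so z² = 3.841600.
Denominator 1 + z²/n = 1 + 3.841600/150 = 1.025611.
Adjusted center: (0.88667 + z²/(2n))/1.025611 = 0.87701.
Radicand: p̂(1−p̂)/n + z²/(4n²) = 0.000669926 + 0.000042684 = 0.000712610.
Half-width = z·√(radicand)/denom = 1.960·0.026695/1.025611 = 0.05102.
Interval: 0.87701 ± 0.05102 → (0.8260, 0.9280).

(0.8260, 0.9280)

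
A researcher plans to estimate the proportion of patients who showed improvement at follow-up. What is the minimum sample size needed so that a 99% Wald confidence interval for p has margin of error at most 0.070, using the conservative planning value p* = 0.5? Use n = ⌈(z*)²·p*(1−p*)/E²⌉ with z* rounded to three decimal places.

The 99% critical value is z* = 2.576.
p*(1−p*) = 0.50·0.50 = 0.2500.
(z*)²·p*(1−p*)/E² = 6.635776·0.2500/0.004900 = 338.560.
⌈338.560⌉ = 339.

n = 339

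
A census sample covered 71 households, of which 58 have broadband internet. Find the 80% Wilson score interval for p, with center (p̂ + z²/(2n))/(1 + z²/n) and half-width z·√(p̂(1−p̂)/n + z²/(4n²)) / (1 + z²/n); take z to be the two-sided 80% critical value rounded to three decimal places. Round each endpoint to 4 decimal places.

Here p̂ = 58/71 = 0.81690 and z = 1.282 (z² = 1.643524).
1 + z²/n = 1.023148.
Center = (0.81690 + 0.011574)/1.023148 = 0.80973.
Radicand: p̂(1−p̂)/n + z²/(4n²) = 0.002106669 + 0.000081508 = 0.002188177.
Half-width = 1.282·√0.002188177/1.023148 = 0.05861.
CI: 0.80973 ± 0.05861 = (0.7511, 0.8683).

(0.7511, 0.8683)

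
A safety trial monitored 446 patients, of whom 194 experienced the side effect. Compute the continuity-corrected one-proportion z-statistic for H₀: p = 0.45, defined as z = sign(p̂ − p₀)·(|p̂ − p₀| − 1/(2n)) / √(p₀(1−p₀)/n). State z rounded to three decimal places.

z = -0.590

With x = 194 successes in n = 446, p̂ = 0.43498. p̂ − p₀ = -0.015022.
1/(2n) = 0.001121.
Corrected numerator: |-0.015022| − 0.001121 = 0.013901.
SE₀ = √(0.45·0.55/446) = 0.023557.
z = −0.013901/0.023557 = -0.590.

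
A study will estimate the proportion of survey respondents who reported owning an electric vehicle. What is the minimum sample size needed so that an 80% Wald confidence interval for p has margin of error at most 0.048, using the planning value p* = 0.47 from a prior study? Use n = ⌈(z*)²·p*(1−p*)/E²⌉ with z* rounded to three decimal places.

n = 178

For 80% confidence, z* = 1.282.
p*(1−p*) = 0.2491.
Required n before rounding: 1.643524 × 0.2491 / 0.048² = 177.692.
Rounding up, n = 178.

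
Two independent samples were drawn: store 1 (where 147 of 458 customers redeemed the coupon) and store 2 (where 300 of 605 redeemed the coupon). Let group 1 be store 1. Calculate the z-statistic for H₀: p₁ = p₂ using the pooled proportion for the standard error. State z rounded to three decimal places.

z = -5.721

p̂₁ = 147/458 = 0.32096, p̂₂ = 300/605 = 0.49587.
Pooling: p̂ = 447/1063 = 0.42051.
Pooled SE = √[0.2436810·0.00383630] ≈ 0.030575.
z = (p̂₁ − p̂₂)/SE = (0.32096 − 0.49587)/0.030575 = -0.17491/0.030575 = -5.721.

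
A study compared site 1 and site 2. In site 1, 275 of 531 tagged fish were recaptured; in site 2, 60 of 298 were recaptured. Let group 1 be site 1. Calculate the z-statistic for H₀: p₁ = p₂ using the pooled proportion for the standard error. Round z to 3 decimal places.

p̂₁ = 275/531 = 0.51789, p̂₂ = 60/298 = 0.20134.
Pooling: p̂ = 335/829 = 0.40410.
Pooled SE = √[0.2408034·0.00523894] ≈ 0.035518.
z = 0.31655/0.035518 = 8.912.

z = 8.912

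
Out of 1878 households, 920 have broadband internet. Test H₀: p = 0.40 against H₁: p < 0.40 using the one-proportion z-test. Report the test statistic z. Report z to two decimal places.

p̂ = 920/1878 = 0.48988.
Null standard error: √(0.40·0.60/1878) = √0.000127796 = 0.011305.
Test statistic: z = 0.08988/0.011305 = 7.95.

z = 7.95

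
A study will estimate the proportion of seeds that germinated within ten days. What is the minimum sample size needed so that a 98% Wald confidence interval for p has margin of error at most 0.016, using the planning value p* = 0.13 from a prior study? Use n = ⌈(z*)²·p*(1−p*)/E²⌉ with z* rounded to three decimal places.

For 98% confidence, z* = 2.326.
p*(1−p*) = 0.13·0.87 = 0.1131.
Required n before rounding: 5.410276 × 0.1131 / 0.016² = 2390.243.
⌈2390.243⌉ = 2391.

n = 2391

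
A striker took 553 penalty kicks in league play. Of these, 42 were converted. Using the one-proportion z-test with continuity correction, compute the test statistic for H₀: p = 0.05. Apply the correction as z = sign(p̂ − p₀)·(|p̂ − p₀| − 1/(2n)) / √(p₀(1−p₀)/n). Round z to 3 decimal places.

The sample proportion is 42/553 = 0.07595. p̂ − p₀ = 0.025949.
Continuity correction 1/(2n) = 1/1106 = 0.000904.
Corrected numerator: |0.025949| − 0.000904 = 0.025045.
SE₀ = √(0.05·0.95/553) = 0.009268.
z = +0.025045/0.009268 = 2.702.

z = 2.702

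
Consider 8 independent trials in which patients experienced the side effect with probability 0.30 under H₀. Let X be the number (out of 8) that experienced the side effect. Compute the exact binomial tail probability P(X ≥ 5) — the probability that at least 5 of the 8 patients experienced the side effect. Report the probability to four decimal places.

P = 0.0580

X ~ Binomial(n=8, p=0.30).
P(X ≥ 5) = C(8,5)·0.30^5·0.70^3 + C(8,6)·0.30^6·0.70^2 + C(8,7)·0.30^7·0.70^1 + C(8,8)·0.30^8·0.70^0.
= 0.046675 + 0.010002 + 0.001225 + 0.000066 = 0.0580.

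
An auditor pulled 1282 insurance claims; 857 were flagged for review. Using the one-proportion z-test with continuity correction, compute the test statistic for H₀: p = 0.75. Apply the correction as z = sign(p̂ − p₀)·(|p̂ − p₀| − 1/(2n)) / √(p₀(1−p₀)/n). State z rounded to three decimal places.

With x = 857 successes in n = 1282, p̂ = 0.66849. p̂ − p₀ = -0.081513.
1/(2n) = 0.000390.
Corrected numerator: |-0.081513| − 0.000390 = 0.081123.
Under H₀, SE = √(p₀(1−p₀)/n) = √(0.75·0.25/1282) = √0.000146256 = 0.012094.
z = −0.081123/0.012094 = -6.708.

z = -6.708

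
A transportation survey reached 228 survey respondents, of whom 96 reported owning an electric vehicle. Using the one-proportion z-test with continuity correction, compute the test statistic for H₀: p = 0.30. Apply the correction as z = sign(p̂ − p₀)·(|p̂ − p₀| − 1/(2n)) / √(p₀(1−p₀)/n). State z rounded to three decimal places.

The sample proportion is 96/228 = 0.42105. p̂ − p₀ = 0.121053.
1/(2n) = 0.002193.
Corrected numerator: |0.121053| − 0.002193 = 0.118860.
Null standard error: √(0.30·0.70/228) = √0.000921053 = 0.030349.
z = (+)0.118860/0.030349 = 3.916.

z = 3.916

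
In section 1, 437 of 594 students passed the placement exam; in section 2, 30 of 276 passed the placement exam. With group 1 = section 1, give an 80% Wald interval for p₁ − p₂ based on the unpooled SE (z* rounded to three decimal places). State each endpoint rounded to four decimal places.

(0.5936, 0.6604)

p̂₁ = 0.73569, p̂₂ = 0.10870, so the observed difference is 0.62699.
Unpooled SE = √(p̂₁(1−p̂₁)/n₁ + p̂₂(1−p̂₂)/n₂) = √(0.000327357 + 0.000351018) = 0.026046.
The 80% critical value is z* = 1.282. Margin of error = 0.03339.
So the interval runs from 0.5936 to 0.6604.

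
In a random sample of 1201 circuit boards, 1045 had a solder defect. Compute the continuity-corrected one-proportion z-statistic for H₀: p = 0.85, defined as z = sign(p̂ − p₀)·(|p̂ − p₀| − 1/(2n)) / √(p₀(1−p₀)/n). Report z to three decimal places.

The sample proportion is 1045/1201 = 0.87011. p̂ − p₀ = 0.020108.
1/(2n) = 0.000416.
Corrected numerator: |0.020108| − 0.000416 = 0.019692.
SE₀ = √(0.85·0.15/1201) = 0.010303.
z = +0.019692/0.010303 = 1.911.

z = 1.911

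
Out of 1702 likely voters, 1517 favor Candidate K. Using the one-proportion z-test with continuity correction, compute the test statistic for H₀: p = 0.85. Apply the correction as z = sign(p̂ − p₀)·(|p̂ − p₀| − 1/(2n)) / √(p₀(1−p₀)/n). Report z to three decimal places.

z = 4.738

The sample proportion is 1517/1702 = 0.89130. p̂ − p₀ = 0.041304.
1/(2n) = 0.000294.
Corrected numerator: |0.041304| − 0.000294 = 0.041010.
Under H₀, SE = √(p₀(1−p₀)/n) = √(0.85·0.15/1702) = √0.000074912 = 0.008655.
z = (+)0.041010/0.008655 = 4.738.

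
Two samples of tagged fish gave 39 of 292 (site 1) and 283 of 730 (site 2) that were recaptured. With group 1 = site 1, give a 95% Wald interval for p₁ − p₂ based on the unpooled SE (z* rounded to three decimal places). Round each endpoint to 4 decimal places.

p̂₁ = 39/292 = 0.13356, p̂₂ = 283/730 = 0.38767; p̂₁ − p̂₂ = -0.25411.
SE = √(0.000396311 + 0.000325181) = √0.000721492 = 0.026861.
For 95% confidence, z* = 1.960. Margin of error = 0.05265.
So the interval runs from -0.3068 to -0.2015.

(-0.3068, -0.2015)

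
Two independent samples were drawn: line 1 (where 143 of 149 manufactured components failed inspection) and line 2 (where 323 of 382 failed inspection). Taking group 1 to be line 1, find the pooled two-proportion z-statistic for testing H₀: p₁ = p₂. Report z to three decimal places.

z = 3.607

p̂₁ = 143/149 = 0.95973, p̂₂ = 323/382 = 0.84555.
Pooling: p̂ = 466/531 = 0.87759.
Pooled SE = √[0.1074262·0.00932921] ≈ 0.031658.
z = 0.11418/0.031658 = 3.607.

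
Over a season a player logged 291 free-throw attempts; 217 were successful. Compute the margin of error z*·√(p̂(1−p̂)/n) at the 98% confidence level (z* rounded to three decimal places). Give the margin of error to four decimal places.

ME = 0.0594

Sample proportion p̂ = 217/291 = 0.74570.
Standard error of p̂: √(0.189629/291) = √0.000651647 = 0.025527.
The 98% critical value is z* = 2.326.
So ME = 0.0594.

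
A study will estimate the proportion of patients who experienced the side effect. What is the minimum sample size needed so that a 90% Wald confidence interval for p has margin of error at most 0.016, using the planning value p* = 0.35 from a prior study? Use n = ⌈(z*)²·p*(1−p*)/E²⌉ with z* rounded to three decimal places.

n = 2405

For 90% confidence, z* = 1.645.
p*(1−p*) = 0.2275.
(z*)²·p*(1−p*)/E² = 2.706025·0.2275/0.000256 = 2404.768.
Rounding up, n = 2405.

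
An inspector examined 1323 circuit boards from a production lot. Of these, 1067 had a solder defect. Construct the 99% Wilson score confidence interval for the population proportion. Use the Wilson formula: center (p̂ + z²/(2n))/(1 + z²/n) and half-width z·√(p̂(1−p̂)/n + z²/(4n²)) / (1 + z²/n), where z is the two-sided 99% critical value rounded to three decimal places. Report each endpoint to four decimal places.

(0.7770, 0.8329)

p̂ = 1067/1323 = 0.80650; z = 2.576, so z² = 6.635776.
1 + z²/n = 1.005016.
Adjusted center: (0.80650 + z²/(2n))/1.005016 = 0.80497.
Radicand: p̂(1−p̂)/n + z²/(4n²) = 0.000117957 + 0.000000948 = 0.000118905.
Half-width = z·√(radicand)/denom = 2.576·0.010904/1.005016 = 0.02795.
CI: 0.80497 ± 0.02795 = (0.7770, 0.8329).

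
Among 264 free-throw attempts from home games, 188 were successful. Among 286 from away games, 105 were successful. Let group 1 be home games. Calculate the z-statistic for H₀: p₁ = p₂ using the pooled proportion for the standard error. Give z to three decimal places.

z = 8.102

Sample proportions: p̂₁ = 188/264 = 0.71212 and p̂₂ = 105/286 = 0.36713.
Pooling: p̂ = 293/550 = 0.53273.
SE = √[p̂(1−p̂)(1/n₁+1/n₂)] = √[0.53273·0.46727·(1/264+1/286)] ≈ 0.042583.
z = 0.34499/0.042583 = 8.102.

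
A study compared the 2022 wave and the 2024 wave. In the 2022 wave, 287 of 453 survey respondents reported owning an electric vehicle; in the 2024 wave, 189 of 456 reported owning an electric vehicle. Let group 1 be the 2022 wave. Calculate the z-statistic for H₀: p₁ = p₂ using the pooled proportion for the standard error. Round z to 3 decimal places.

p̂₁ = 287/453 = 0.63355, p̂₂ = 189/456 = 0.41447.
Pooling: p̂ = 476/909 = 0.52365.
SE = √[p̂(1−p̂)(1/n₁+1/n₂)] = √[0.52365·0.47635·(1/453+1/456)] ≈ 0.033131.
z = 0.21908/0.033131 = 6.613.

z = 6.613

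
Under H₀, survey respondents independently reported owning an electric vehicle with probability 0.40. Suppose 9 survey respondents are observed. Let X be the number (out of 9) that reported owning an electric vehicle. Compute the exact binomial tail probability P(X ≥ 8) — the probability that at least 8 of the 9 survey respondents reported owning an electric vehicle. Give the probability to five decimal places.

P = 0.00380

X is binomial with n = 9 and p = 0.40.
P(X ≥ 8) = C(9,8)·0.40^8·0.60^1 + C(9,9)·0.40^9·0.60^0.
= 0.003539 + 0.000262 = 0.00380.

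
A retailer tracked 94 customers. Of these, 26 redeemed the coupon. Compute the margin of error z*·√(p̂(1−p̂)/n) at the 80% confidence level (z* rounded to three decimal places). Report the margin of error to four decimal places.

With x = 26 successes in n = 94, p̂ = 0.27660.
SE = √(p̂(1−p̂)/n) = √(0.200091/94) = 0.046137.
The 80% critical value is z* = 1.282.
So ME = 0.0591.

ME = 0.0591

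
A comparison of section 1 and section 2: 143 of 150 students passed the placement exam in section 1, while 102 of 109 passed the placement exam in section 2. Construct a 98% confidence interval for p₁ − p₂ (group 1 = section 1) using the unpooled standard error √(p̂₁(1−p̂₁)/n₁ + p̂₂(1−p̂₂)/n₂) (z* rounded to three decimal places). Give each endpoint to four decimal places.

p̂₁ = 0.95333, p̂₂ = 0.93578, so the observed difference is 0.01755.
Unpooled SE = √(p̂₁(1−p̂₁)/n₁ + p̂₂(1−p̂₂)/n₂) = √(0.000296593 + 0.000551339) = 0.029119.
z* = 2.326 at the 98% level. Margin = 2.326·0.029119 = 0.06773.
So the interval runs from -0.0502 to 0.0853.

(-0.0502, 0.0853)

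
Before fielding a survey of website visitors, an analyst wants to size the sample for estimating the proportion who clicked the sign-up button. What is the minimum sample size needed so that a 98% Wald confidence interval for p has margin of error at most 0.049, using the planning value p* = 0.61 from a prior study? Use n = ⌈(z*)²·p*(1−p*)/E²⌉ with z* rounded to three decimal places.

For 98% confidence, z* = 2.326.
p*(1−p*) = 0.2379.
Required n before rounding: 5.410276 × 0.2379 / 0.049² = 536.070.
⌈536.070⌉ = 537.

n = 537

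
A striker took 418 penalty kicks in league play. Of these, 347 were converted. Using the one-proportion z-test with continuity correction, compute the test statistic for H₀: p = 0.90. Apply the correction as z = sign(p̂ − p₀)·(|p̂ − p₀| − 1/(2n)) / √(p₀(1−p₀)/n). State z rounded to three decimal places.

Sample proportion p̂ = 347/418 = 0.83014. p̂ − p₀ = -0.069856.
1/(2n) = 0.001196.
Corrected numerator: |-0.069856| − 0.001196 = 0.068660.
Null standard error: √(0.90·0.10/418) = √0.000215311 = 0.014673.
z = −0.068660/0.014673 = -4.679.

z = -4.679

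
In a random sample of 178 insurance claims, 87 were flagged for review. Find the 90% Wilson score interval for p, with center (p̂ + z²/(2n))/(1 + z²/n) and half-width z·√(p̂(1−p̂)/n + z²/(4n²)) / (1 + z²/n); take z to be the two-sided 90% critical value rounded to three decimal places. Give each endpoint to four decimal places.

(0.4278, 0.5501)

p̂ = 87/178 = 0.48876; z = 1.645, so z² = 2.706025.
1 + z²/n = 1.015202.
Center = (0.48876 + 0.007601)/1.015202 = 0.48893.
Radicand: p̂(1−p̂)/n + z²/(4n²) = 0.001403785 + 0.000021352 = 0.001425137.
Half-width = 1.645·√0.001425137/1.015202 = 0.06117.
Interval: 0.48893 ± 0.06117 → (0.4278, 0.5501).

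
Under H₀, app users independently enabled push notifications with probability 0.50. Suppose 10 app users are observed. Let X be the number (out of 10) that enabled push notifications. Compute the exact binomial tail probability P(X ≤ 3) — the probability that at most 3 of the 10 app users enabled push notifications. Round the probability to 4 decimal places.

X ~ Binomial(n=10, p=0.50).
P(X ≤ 3) = C(10,0)·0.50^0·0.50^10 + C(10,1)·0.50^1·0.50^9 + C(10,2)·0.50^2·0.50^8 + C(10,3)·0.50^3·0.50^7.
= 0.000977 + 0.009766 + 0.043945 + 0.117188 = 0.1719.

P = 0.1719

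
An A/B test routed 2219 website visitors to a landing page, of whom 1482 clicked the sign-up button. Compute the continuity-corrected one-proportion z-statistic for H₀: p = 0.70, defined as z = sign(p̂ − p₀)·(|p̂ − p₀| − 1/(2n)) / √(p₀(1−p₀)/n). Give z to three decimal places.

The sample proportion is 1482/2219 = 0.66787. p̂ − p₀ = -0.032132.
1/(2n) = 0.000225.
Corrected numerator: |-0.032132| − 0.000225 = 0.031907.
Under H₀, SE = √(p₀(1−p₀)/n) = √(0.70·0.30/2219) = √0.000094637 = 0.009728.
z = (−)0.031907/0.009728 = -3.280.

z = -3.280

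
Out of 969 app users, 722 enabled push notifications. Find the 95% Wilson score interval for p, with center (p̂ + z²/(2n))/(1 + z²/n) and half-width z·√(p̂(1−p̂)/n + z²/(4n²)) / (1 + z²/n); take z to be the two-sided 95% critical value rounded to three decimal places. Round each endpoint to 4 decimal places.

(0.7167, 0.7715)

p̂ = 722/969 = 0.74510; z = 1.960, so z² = 3.841600.
1 + z²/n = 1.003964.
Center = (0.74510 + 0.001982)/1.003964 = 0.74413.
Radicand: p̂(1−p̂)/n + z²/(4n²) = 0.000196003 + 0.000001023 = 0.000197026.
Half-width = 1.960·√0.000197026/1.003964 = 0.02740.
Interval: 0.74413 ± 0.02740 → (0.7167, 0.7715).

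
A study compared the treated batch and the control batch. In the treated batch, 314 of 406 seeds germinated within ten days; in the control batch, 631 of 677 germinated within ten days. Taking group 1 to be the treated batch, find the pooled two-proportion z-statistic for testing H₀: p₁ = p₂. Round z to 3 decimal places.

Sample proportions: p̂₁ = 314/406 = 0.77340 and p̂₂ = 631/677 = 0.93205.
Pooling: p̂ = 945/1083 = 0.87258.
Pooled SE = √[0.1111870·0.00394016] ≈ 0.020931.
z = -0.15865/0.020931 = -7.580.

z = -7.580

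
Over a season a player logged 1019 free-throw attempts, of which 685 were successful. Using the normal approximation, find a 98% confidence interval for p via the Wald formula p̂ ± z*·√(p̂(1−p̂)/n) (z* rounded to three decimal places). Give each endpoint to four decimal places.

(0.6380, 0.7064)

The sample proportion is 685/1019 = 0.67223.
SE(p̂) = √(0.67223·0.32777/1019) = 0.014705.
z* = 2.326 at the 98% level.
Margin = 2.326·0.014705 = 0.03420.
Interval: 0.67223 ± 0.03420 → (0.6380, 0.7064).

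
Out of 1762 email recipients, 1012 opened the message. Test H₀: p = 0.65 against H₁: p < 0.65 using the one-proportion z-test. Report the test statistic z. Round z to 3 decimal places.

z = -6.658

Sample proportion p̂ = 1012/1762 = 0.57435.
Under H₀, SE = √(p₀(1−p₀)/n) = √(0.65·0.35/1762) = √0.000129115 = 0.011363.
Test statistic: z = -0.07565/0.011363 = -6.658.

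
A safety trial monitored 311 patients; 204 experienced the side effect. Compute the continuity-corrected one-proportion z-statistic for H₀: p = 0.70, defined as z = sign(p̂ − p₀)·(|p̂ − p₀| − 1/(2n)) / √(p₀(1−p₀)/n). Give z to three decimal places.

With x = 204 successes in n = 311, p̂ = 0.65595. p̂ − p₀ = -0.044051.
Continuity correction 1/(2n) = 1/622 = 0.001608.
Corrected numerator: |-0.044051| − 0.001608 = 0.042443.
Under H₀, SE = √(p₀(1−p₀)/n) = √(0.70·0.30/311) = √0.000675241 = 0.025985.
z = (−)0.042443/0.025985 = -1.633.

z = -1.633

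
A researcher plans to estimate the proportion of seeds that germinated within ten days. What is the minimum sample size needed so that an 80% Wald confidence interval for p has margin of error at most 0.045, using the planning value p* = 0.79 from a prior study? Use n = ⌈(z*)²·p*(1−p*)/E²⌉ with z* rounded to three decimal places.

n = 135

z* = 1.282 at the 80% level.
p*(1−p*) = 0.79·0.21 = 0.1659.
(z*)²·p*(1−p*)/E² = 1.643524·0.1659/0.002025 = 134.647.
Rounding up, n = 135.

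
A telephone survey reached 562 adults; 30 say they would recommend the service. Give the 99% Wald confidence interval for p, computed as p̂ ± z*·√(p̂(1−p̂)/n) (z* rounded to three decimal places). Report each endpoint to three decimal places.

With x = 30 successes in n = 562, p̂ = 0.05338.
SE(p̂) = √(0.05338·0.94662/562) = 0.009482.
For 99% confidence, z* = 2.576.
Margin of error: 2.576 × 0.009482 = 0.02443.
So the interval runs from 0.029 to 0.078.

(0.029, 0.078)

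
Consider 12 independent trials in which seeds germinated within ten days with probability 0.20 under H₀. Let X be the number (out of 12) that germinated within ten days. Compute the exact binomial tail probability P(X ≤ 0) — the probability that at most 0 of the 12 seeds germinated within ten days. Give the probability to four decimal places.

X is binomial with n = 12 and p = 0.20.
P(X ≤ 0) = C(12,0)·0.20^0·0.80^12.
= 0.068719 = 0.0687.

P = 0.0687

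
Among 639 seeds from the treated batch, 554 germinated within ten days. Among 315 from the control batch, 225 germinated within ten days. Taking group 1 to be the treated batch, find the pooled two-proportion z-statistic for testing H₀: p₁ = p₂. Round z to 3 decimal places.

p̂₁ = 554/639 = 0.86698, p̂₂ = 225/315 = 0.71429.
Pooled p̂ = (554+225)/(639+315) = 779/954 = 0.81656.
Pooled SE = √[0.1497886·0.00473955] ≈ 0.026645.
z = 0.15269/0.026645 = 5.731.

z = 5.731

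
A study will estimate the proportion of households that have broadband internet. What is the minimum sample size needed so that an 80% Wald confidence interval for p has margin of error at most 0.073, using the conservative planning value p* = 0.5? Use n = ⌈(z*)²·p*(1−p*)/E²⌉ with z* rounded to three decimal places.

n = 78

z* = 1.282 at the 80% level.
p*(1−p*) = 0.50·0.50 = 0.2500.
(z*)²·p*(1−p*)/E² = 1.643524·0.2500/0.005329 = 77.103.
⌈77.103⌉ = 78.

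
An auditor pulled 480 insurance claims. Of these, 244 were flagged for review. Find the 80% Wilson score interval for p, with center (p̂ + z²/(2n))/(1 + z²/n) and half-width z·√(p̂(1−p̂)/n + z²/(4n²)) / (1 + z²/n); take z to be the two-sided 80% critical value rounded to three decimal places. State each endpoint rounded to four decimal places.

(0.4791, 0.5375)

Here p̂ = 244/480 = 0.50833 and z = 1.282 (z² = 1.643524).
Denominator 1 + z²/n = 1 + 1.643524/480 = 1.003424.
Center = (0.50833 + 0.001712)/1.003424 = 0.50830.
Radicand: p̂(1−p̂)/n + z²/(4n²) = 0.000520689 + 0.000001783 = 0.000522472.
Half-width = 1.282·√0.000522472/1.003424 = 0.02920.
Interval: 0.50830 ± 0.02920 → (0.4791, 0.5375).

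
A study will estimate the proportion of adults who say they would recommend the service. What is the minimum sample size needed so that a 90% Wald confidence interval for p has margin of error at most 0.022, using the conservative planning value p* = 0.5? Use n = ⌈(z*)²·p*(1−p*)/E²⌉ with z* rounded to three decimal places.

For 90% confidence, z* = 1.645.
p*(1−p*) = 0.50·0.50 = 0.2500.
Required n before rounding: 2.706025 × 0.2500 / 0.022² = 1397.740.
⌈1397.740⌉ = 1398.

n = 1398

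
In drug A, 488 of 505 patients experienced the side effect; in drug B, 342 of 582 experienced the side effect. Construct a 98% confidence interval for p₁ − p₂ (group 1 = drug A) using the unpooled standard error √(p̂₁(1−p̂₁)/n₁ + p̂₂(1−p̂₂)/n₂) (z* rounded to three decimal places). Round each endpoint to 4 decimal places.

p̂₁ = 488/505 = 0.96634, p̂₂ = 342/582 = 0.58763; p̂₁ − p̂₂ = 0.37871.
Unpooled SE = √(p̂₁(1−p̂₁)/n₁ + p̂₂(1−p̂₂)/n₂) = √(0.000064416 + 0.000416359) = 0.021927.
The 98% critical value is z* = 2.326. Margin = 2.326·0.021927 = 0.05100.
CI: 0.37871 ± 0.05100 = (0.3277, 0.4297).

(0.3277, 0.4297)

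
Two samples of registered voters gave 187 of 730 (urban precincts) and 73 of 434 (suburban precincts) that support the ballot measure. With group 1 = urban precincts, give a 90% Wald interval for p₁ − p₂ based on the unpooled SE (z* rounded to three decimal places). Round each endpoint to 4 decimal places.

(0.0482, 0.1277)

p̂₁ = 187/730 = 0.25616, p̂₂ = 73/434 = 0.16820; p̂₁ − p̂₂ = 0.08796.
Unpooled SE = √(p̂₁(1−p̂₁)/n₁ + p̂₂(1−p̂₂)/n₂) = √(0.000261019 + 0.000322375) = 0.024154.
z* = 1.645 at the 90% level. Margin of error = 0.03973.
So the interval runs from 0.0482 to 0.1277.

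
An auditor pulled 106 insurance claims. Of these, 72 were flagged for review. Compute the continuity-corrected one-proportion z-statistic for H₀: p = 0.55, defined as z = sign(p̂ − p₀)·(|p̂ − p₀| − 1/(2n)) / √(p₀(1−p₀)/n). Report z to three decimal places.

Sample proportion p̂ = 72/106 = 0.67925. p̂ − p₀ = 0.129245.
1/(2n) = 0.004717.
Corrected numerator: |0.129245| − 0.004717 = 0.124528.
Null standard error: √(0.55·0.45/106) = √0.002334906 = 0.048321.
z = (+)0.124528/0.048321 = 2.577.

z = 2.577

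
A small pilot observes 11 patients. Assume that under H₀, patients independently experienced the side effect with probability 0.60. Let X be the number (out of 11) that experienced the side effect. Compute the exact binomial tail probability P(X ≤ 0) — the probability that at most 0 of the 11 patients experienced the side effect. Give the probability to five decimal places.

P = 0.00004

X ~ Binomial(n=11, p=0.60).
P(X ≤ 0) = C(11,0)·0.60^0·0.40^11.
= 0.000042 = 0.00004.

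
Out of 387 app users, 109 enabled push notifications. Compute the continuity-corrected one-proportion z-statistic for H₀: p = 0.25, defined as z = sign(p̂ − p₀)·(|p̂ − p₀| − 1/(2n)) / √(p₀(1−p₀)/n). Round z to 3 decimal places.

z = 1.379

With x = 109 successes in n = 387, p̂ = 0.28165. p̂ − p₀ = 0.031654.
1/(2n) = 0.001292.
Corrected numerator: |0.031654| − 0.001292 = 0.030362.
Null standard error: √(0.25·0.75/387) = √0.000484496 = 0.022011.
z = (+)0.030362/0.022011 = 1.379.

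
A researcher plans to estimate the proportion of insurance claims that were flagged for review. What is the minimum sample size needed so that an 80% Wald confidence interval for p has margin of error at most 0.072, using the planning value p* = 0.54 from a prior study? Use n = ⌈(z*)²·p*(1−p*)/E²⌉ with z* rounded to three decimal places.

z* = 1.282 at the 80% level.
p*(1−p*) = 0.54·0.46 = 0.2484.
Required n before rounding: 1.643524 × 0.2484 / 0.072² = 78.752.
⌈78.752⌉ = 79.

n = 79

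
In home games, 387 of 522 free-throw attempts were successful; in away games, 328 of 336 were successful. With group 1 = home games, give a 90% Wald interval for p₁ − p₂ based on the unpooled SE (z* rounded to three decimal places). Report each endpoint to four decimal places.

p̂₁ = 387/522 = 0.74138, p̂₂ = 328/336 = 0.97619; p̂₁ − p̂₂ = -0.23481.
SE = √(0.000367310 + 0.000069174) = √0.000436484 = 0.020892.
For 90% confidence, z* = 1.645. Margin = 1.645·0.020892 = 0.03437.
So the interval runs from -0.2692 to -0.2004.

(-0.2692, -0.2004)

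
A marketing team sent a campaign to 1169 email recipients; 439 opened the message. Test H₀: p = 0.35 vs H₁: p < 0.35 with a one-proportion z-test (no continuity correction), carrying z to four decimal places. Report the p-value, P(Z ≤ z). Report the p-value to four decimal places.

p-value = 0.9664

The sample proportion is 439/1169 = 0.37553.
Under H₀, SE = √(p₀(1−p₀)/n) = √(0.35·0.65/1169) = √0.000194611 = 0.013950.
Test statistic (full precision, shown to 4 dp): z = (439/1169 − 0.35)/SE₀ ≈ 1.8304.
p-value = P(Z ≤ z) with z = 1.8304 → 0.9664.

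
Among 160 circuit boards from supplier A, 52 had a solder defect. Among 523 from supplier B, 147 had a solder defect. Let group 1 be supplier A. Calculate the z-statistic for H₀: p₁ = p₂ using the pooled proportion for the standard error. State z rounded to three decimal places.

z = 1.070

Sample proportions: p̂₁ = 52/160 = 0.32500 and p̂₂ = 147/523 = 0.28107.
Pooled p̂ = (52+147)/(160+523) = 199/683 = 0.29136.
Pooled SE = √[0.2064700·0.00816205] ≈ 0.041051.
z = 0.04393/0.041051 = 1.070.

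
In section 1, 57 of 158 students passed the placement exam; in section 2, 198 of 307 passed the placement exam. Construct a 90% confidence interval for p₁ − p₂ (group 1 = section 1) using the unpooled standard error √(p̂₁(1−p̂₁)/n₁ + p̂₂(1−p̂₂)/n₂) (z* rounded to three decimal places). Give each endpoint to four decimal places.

p̂₁ = 57/158 = 0.36076, p̂₂ = 198/307 = 0.64495; p̂₁ − p̂₂ = -0.28419.
Unpooled SE = √(p̂₁(1−p̂₁)/n₁ + p̂₂(1−p̂₂)/n₂) = √(0.001459570 + 0.000745893) = 0.046962.
For 90% confidence, z* = 1.645. Margin of error = 0.07725.
So the interval runs from -0.3614 to -0.2069.

(-0.3614, -0.2069)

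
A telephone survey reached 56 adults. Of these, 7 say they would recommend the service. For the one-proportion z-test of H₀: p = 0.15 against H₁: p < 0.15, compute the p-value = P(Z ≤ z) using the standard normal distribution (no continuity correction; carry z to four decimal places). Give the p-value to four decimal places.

Sample proportion p̂ = 7/56 = 0.12500.
Under H₀, SE = √(p₀(1−p₀)/n) = √(0.15·0.85/56) = √0.002276786 = 0.047716.
z = (p̂ − p₀)/SE = (7/56 − 0.15)/0.047716 ≈ -0.5239.
From the standard normal, P(Z ≤ z) = 0.3002.

p-value = 0.3002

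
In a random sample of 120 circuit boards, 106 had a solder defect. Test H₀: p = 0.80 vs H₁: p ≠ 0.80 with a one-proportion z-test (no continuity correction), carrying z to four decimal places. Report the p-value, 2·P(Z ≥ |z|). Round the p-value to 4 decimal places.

Sample proportion p̂ = 106/120 = 0.88333.
Under H₀, SE = √(p₀(1−p₀)/n) = √(0.80·0.20/120) = √0.001333333 = 0.036515.
Test statistic (full precision, shown to 4 dp): z = (106/120 − 0.80)/SE₀ ≈ 2.2822.
From the standard normal, 2·P(Z ≥ |z|) = 0.0225.

p-value = 0.0225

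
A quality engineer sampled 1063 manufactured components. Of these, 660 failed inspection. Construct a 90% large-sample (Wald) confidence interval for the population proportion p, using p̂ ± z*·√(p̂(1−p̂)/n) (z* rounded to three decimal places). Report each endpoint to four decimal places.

The sample proportion is 660/1063 = 0.62088.
SE = √(p̂(1−p̂)/n) = √(0.235387/1063) = 0.014881.
For 90% confidence, z* = 1.645.
Margin of error: 1.645 × 0.014881 = 0.02448.
CI: 0.62088 ± 0.02448 = (0.5964, 0.6454).

(0.5964, 0.6454)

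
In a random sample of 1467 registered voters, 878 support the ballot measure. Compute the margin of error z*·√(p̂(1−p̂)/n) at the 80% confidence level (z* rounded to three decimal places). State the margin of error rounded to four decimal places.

Sample proportion p̂ = 878/1467 = 0.59850.
SE(p̂) = √(0.59850·0.40150/1467) = 0.012799.
The 80% critical value is z* = 1.282.
So ME = 0.0164.

ME = 0.0164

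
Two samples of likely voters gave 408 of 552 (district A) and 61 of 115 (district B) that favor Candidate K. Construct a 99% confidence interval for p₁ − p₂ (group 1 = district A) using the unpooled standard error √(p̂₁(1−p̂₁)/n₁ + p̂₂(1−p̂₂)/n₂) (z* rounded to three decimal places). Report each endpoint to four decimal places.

(0.0795, 0.3379)

p̂₁ = 408/552 = 0.73913, p̂₂ = 61/115 = 0.53043; p̂₁ − p̂₂ = 0.20870.
Unpooled SE = √(p̂₁(1−p̂₁)/n₁ + p̂₂(1−p̂₂)/n₂) = √(0.000349305 + 0.002165858) = 0.050151.
The 99% critical value is z* = 2.576. Margin = 2.576·0.050151 = 0.12919.
So the interval runs from 0.0795 to 0.3379.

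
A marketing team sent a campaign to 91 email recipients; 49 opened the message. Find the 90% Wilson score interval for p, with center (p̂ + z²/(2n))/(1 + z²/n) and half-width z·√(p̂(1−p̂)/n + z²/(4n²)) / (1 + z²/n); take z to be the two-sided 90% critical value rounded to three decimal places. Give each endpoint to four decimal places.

p̂ = 49/91 = 0.53846; z = 1.645, so z² = 2.706025.
1 + z²/n = 1.029737.
Adjusted center: (0.53846 + z²/(2n))/1.029737 = 0.53735.
Radicand: p̂(1−p̂)/n + z²/(4n²) = 0.002730997 + 0.000081694 = 0.002812691.
Half-width = 1.645·√0.002812691/1.029737 = 0.08472.
So the interval runs from 0.4526 to 0.6221.

(0.4526, 0.6221)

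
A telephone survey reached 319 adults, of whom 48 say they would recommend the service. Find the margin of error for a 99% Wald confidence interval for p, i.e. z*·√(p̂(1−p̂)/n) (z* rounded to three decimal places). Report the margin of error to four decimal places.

ME = 0.0516

With x = 48 successes in n = 319, p̂ = 0.15047.
Standard error of p̂: √(0.127829/319) = √0.000400718 = 0.020018.
The 99% critical value is z* = 2.576.
Margin of error = z*·SE = 2.576 × 0.020018 = 0.0516.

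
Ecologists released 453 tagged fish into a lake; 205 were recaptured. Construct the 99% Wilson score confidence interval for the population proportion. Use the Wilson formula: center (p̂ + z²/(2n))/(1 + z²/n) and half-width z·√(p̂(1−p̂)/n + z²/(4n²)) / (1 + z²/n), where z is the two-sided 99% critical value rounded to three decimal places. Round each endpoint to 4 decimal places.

Here p̂ = 205/453 = 0.45254 and z = 2.576 (z² = 6.635776).
Denominator 1 + z²/n = 1 + 6.635776/453 = 1.014649.
Center = (0.45254 + 0.007324)/1.014649 = 0.45322.
Radicand: p̂(1−p̂)/n + z²/(4n²) = 0.000546904 + 0.000008084 = 0.000554988.
Half-width = 2.576·√0.000554988/1.014649 = 0.05981.
So the interval runs from 0.3934 to 0.5130.

(0.3934, 0.5130)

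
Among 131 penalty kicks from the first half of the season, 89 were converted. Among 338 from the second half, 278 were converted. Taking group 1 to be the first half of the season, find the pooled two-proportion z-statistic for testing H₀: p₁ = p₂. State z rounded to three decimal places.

p̂₁ = 89/131 = 0.67939, p̂₂ = 278/338 = 0.82249.
Pooling: p̂ = 367/469 = 0.78252.
SE = √[p̂(1−p̂)(1/n₁+1/n₂)] = √[0.78252·0.21748·(1/131+1/338)] ≈ 0.042457.
z = (p̂₁ − p̂₂)/SE = (0.67939 − 0.82249)/0.042457 = -0.14310/0.042457 = -3.370.

z = -3.370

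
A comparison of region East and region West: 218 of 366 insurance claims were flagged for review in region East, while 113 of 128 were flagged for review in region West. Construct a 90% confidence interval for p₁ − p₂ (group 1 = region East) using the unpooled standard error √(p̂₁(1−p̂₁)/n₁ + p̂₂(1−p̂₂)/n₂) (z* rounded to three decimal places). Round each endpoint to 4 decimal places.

(-0.3502, -0.2242)

p̂₁ = 218/366 = 0.59563, p̂₂ = 113/128 = 0.88281; p̂₁ − p̂₂ = -0.28718.
Unpooled SE = √(p̂₁(1−p̂₁)/n₁ + p̂₂(1−p̂₂)/n₂) = √(0.000658074 + 0.000808239) = 0.038292.
For 90% confidence, z* = 1.645. Margin of error = 0.06299.
CI: -0.28718 ± 0.06299 = (-0.3502, -0.2242).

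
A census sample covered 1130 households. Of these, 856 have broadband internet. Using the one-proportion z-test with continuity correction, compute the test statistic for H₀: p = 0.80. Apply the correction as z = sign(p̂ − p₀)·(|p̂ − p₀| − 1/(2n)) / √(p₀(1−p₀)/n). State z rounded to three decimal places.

Sample proportion p̂ = 856/1130 = 0.75752. p̂ − p₀ = -0.042478.
1/(2n) = 0.000442.
Corrected numerator: |-0.042478| − 0.000442 = 0.042036.
Under H₀, SE = √(p₀(1−p₀)/n) = √(0.80·0.20/1130) = √0.000141593 = 0.011899.
z = (−)0.042036/0.011899 = -3.533.

z = -3.533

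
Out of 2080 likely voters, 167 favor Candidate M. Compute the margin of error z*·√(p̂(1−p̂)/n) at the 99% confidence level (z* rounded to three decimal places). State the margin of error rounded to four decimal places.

ME = 0.0153

Sample proportion p̂ = 167/2080 = 0.08029.
SE(p̂) = √(0.08029·0.91971/2080) = 0.005958.
For 99% confidence, z* = 2.576.
Margin of error = z*·SE = 2.576 × 0.005958 = 0.0153.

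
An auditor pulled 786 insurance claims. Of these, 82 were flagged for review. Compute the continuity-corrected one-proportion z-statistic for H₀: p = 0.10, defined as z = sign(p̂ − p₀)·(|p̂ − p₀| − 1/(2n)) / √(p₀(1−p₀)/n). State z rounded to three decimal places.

The sample proportion is 82/786 = 0.10433. p̂ − p₀ = 0.004326.
1/(2n) = 0.000636.
Corrected numerator: |0.004326| − 0.000636 = 0.003690.
Under H₀, SE = √(p₀(1−p₀)/n) = √(0.10·0.90/786) = √0.000114504 = 0.010701.
z = (+)0.003690/0.010701 = 0.345.

z = 0.345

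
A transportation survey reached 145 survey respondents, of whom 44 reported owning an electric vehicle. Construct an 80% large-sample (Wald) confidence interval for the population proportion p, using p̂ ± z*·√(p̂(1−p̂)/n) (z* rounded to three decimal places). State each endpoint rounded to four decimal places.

p̂ = 44/145 = 0.30345.
SE = √(p̂(1−p̂)/n) = √(0.211367/145) = 0.038180.
z* = 1.282 at the 80% level.
Margin of error: 1.282 × 0.038180 = 0.04895.
CI: 0.30345 ± 0.04895 = (0.2545, 0.3524).

(0.2545, 0.3524)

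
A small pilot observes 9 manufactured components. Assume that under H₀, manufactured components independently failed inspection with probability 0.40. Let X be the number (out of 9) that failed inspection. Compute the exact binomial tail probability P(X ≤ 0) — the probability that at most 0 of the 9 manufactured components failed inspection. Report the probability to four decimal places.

X ~ Binomial(n=9, p=0.40).
P(X ≤ 0) = C(9,0)·0.40^0·0.60^9.
= 0.010078 = 0.0101.

P = 0.0101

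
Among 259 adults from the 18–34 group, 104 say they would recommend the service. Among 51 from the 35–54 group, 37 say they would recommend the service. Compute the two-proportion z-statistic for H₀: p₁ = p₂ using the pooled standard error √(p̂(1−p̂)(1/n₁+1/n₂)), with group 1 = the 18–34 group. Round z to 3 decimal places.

Sample proportions: p̂₁ = 104/259 = 0.40154 and p̂₂ = 37/51 = 0.72549.
Pooled p̂ = (104+37)/(259+51) = 141/310 = 0.45484.
Pooled SE = √[0.2479605·0.02346885] ≈ 0.076285.
z = (p̂₁ − p̂₂)/SE = (0.40154 − 0.72549)/0.076285 = -0.32395/0.076285 = -4.247.

z = -4.247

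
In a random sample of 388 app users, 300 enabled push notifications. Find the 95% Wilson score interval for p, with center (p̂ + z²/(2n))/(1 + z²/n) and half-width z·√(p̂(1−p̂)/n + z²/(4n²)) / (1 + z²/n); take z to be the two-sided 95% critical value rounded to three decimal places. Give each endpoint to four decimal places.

(0.7290, 0.8121)

p̂ = 300/388 = 0.77320; z = 1.960, so z² = 3.841600.
Denominator 1 + z²/n = 1 + 3.841600/388 = 1.009901.
Center = (0.77320 + 0.004951)/1.009901 = 0.77052.
Radicand: p̂(1−p̂)/n + z²/(4n²) = 0.000451969 + 0.000006380 = 0.000458349.
Half-width = z·√(radicand)/denom = 1.960·0.021409/1.009901 = 0.04155.
So the interval runs from 0.7290 to 0.8121.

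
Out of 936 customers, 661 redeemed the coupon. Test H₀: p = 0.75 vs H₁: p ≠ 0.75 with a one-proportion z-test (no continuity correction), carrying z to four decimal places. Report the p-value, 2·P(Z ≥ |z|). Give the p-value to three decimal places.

p̂ = 661/936 = 0.70620.
Under H₀, SE = √(p₀(1−p₀)/n) = √(0.75·0.25/936) = √0.000200321 = 0.014153.
Test statistic (full precision, shown to 4 dp): z = (661/936 − 0.75)/SE₀ ≈ -3.0949.
p-value = 2·P(Z ≥ |z|) with z = -3.0949 → 0.002.

p-value = 0.002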